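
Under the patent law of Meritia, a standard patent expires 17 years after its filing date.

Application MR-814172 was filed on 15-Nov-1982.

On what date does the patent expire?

1999-11-15

Filing date + 17 years → 15 November 1999.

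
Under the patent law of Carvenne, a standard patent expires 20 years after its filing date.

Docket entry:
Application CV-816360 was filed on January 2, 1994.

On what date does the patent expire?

Filing date + 20 years → 2 January 2014.

2014-01-02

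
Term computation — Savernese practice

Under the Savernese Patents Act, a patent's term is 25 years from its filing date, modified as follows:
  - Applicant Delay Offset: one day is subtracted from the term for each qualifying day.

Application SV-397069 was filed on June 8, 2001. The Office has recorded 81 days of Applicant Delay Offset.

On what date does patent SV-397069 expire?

Base term: filing date + 25 years → 8 June 2026.
Applicant Delay Offset: −81 days → 19 March 2026.

March 19, 2026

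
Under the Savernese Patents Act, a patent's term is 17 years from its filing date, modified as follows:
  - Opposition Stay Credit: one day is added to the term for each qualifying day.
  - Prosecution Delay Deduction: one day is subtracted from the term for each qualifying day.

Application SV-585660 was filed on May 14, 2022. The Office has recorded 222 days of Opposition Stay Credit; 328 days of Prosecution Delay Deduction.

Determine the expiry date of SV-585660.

Base term: filing date + 17 years → 14 May 2039.
Opposition Stay Credit: +222 days → 22 December 2039.
Prosecution Delay Deduction: −328 days → 28 January 2039.

January 28, 2039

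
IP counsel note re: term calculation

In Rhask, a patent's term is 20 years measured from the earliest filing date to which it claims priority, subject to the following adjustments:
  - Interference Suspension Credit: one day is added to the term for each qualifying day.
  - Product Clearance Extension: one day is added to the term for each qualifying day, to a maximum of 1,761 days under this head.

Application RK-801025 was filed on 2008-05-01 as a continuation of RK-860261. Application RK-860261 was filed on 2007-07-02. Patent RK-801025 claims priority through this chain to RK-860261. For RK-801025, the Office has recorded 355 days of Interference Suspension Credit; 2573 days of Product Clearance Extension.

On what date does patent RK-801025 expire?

Earliest priority filing: 2 July 2007.
Base term: 2 July 2007 + 20 years → 2 July 2027.
Interference Suspension Credit: +355 days → 21 June 2028.
Product Clearance Extension: 2573 days claimed exceeds the 1761-day cap, so +1761 days → 17 April 2033.

April 17, 2033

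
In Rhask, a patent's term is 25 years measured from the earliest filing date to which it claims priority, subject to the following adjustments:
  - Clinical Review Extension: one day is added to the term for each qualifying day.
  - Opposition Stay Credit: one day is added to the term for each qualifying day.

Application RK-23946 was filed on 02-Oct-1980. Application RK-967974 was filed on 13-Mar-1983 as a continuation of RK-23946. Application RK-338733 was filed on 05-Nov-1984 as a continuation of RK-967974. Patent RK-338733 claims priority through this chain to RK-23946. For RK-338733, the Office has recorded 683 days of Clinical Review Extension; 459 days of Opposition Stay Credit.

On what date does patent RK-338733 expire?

November 17, 2008

Earliest priority filing: 2 October 1980.
Base term: 2 October 1980 + 25 years → 2 October 2005.
Clinical Review Extension: +683 days → 16 August 2007.
Opposition Stay Credit: +459 days → 17 November 2008.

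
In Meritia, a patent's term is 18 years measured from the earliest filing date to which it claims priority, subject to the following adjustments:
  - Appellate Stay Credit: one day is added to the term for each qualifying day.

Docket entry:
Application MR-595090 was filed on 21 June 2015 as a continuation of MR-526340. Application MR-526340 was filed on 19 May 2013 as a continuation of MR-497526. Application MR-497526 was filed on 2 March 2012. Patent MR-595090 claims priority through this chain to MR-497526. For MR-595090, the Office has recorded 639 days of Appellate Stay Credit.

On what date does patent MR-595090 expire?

December 1, 2031

Earliest priority filing: 2 March 2012.
Base term: 2 March 2012 + 18 years → 2 March 2030.
Appellate Stay Credit: +639 days → 1 December 2031.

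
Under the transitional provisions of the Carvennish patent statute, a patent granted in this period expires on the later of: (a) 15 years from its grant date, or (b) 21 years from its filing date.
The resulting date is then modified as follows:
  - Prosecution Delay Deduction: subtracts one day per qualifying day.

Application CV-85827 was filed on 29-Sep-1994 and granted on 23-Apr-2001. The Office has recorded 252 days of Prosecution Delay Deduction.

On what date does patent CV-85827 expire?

(a) grant + 15 years → 23 April 2016.
(b) filing + 21 years → 29 September 2015.
Later of the two: 23 April 2016.
Prosecution Delay Deduction: −252 days → 15 August 2015.

August 15, 2015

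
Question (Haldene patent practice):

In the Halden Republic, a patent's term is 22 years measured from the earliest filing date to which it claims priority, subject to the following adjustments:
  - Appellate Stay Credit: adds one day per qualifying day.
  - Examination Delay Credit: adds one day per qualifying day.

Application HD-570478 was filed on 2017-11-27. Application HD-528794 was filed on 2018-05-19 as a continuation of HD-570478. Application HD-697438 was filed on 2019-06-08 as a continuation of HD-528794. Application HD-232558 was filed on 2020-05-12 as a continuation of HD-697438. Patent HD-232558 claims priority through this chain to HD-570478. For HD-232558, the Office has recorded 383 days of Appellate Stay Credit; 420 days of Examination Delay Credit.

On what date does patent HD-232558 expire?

Earliest priority filing: 27 November 2017.
Base term: 27 November 2017 + 22 years → 27 November 2039.
Appellate Stay Credit: +383 days → 14 December 2040.
Examination Delay Credit: +420 days → 7 February 2042.

February 7, 2042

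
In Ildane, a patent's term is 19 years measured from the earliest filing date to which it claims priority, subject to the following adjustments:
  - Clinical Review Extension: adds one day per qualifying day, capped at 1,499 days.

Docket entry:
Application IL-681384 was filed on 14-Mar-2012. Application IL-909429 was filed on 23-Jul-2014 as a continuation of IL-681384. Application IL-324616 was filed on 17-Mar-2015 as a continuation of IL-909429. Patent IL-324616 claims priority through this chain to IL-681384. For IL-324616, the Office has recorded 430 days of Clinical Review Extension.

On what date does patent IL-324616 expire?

Earliest priority filing: 14 March 2012.
Base term: 14 March 2012 + 19 years → 14 March 2031.
Clinical Review Extension: 430 days (within the 1499-day cap) → +430 days → 17 May 2032.

May 17, 2032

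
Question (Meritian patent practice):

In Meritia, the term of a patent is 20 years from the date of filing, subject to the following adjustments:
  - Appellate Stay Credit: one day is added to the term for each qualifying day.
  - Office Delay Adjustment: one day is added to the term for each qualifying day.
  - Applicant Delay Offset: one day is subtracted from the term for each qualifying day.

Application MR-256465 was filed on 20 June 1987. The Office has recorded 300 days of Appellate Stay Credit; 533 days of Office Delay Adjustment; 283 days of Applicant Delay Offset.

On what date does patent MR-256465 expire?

Base term: filing date + 20 years → 20 June 2007.
Appellate Stay Credit: +300 days → 15 April 2008.
Office Delay Adjustment: +533 days → 30 September 2009.
Applicant Delay Offset: −283 days → 21 December 2008.

2008-12-21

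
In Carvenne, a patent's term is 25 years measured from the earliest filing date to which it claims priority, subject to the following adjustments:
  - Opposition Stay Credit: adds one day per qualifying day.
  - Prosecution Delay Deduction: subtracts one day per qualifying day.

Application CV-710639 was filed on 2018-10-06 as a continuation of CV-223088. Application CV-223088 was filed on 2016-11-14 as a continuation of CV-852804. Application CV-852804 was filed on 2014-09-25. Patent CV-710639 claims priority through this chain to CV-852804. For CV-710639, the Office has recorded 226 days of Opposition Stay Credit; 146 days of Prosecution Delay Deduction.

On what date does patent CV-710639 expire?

Earliest priority filing: 25 September 2014.
Base term: 25 September 2014 + 25 years → 25 September 2039.
Opposition Stay Credit: +226 days → 8 May 2040.
Prosecution Delay Deduction: −146 days → 14 December 2039.

December 14, 2039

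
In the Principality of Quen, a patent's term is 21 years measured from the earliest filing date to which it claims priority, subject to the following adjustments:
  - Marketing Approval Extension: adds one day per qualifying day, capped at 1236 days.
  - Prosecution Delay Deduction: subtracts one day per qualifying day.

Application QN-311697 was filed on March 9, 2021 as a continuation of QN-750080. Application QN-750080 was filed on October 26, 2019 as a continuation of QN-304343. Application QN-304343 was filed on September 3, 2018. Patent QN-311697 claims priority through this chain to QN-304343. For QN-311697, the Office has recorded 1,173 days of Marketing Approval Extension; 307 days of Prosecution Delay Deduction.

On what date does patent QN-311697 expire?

Earliest priority filing: 3 September 2018.
Base term: 3 September 2018 + 21 years → 3 September 2039.
Marketing Approval Extension: 1173 days (within the 1236-day cap) → +1173 days → 19 November 2042.
Prosecution Delay Deduction: −307 days → 16 January 2042.

January 16, 2042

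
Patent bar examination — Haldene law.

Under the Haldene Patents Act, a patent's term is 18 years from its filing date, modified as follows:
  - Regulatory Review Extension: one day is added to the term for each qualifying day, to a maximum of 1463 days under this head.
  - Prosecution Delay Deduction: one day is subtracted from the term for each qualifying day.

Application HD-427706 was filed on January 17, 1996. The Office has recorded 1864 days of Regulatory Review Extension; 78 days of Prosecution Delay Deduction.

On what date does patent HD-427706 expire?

November 2, 2017

Base term: filing date + 18 years → 17 January 2014.
Regulatory Review Extension: 1864 days claimed exceeds the 1463-day cap, so +1463 days → 19 January 2018.
Prosecution Delay Deduction: −78 days → 2 November 2017.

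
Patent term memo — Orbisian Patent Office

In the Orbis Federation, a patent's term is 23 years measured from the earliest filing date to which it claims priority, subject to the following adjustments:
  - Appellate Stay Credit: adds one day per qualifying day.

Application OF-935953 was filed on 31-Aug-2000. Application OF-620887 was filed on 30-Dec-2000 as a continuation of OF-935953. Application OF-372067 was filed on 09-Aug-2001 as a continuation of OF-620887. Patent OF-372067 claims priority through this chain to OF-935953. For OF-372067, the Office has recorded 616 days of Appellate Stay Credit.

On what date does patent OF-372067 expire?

Earliest priority filing: 31 August 2000.
Base term: 31 August 2000 + 23 years → 31 August 2023.
Appellate Stay Credit: +616 days → 8 May 2025.

May 8, 2025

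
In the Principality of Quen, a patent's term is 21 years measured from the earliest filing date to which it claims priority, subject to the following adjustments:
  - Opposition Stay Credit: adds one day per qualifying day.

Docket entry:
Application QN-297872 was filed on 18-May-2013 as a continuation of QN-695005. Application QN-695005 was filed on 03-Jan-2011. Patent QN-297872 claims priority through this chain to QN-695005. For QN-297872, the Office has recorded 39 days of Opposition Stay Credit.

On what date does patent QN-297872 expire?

February 11, 2032

Earliest priority filing: 3 January 2011.
Base term: 3 January 2011 + 21 years → 3 January 2032.
Opposition Stay Credit: +39 days → 11 February 2032.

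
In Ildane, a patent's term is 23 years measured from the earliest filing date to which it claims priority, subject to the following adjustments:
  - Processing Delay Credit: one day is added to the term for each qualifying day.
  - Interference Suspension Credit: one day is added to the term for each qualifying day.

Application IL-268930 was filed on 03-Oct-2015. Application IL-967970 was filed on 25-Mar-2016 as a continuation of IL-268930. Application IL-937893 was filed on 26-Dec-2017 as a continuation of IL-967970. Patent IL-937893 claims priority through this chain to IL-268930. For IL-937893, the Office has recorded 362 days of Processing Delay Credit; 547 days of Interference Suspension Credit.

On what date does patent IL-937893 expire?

March 30, 2041

Earliest priority filing: 3 October 2015.
Base term: 3 October 2015 + 23 years → 3 October 2038.
Processing Delay Credit: +362 days → 30 September 2039.
Interference Suspension Credit: +547 days → 30 March 2041.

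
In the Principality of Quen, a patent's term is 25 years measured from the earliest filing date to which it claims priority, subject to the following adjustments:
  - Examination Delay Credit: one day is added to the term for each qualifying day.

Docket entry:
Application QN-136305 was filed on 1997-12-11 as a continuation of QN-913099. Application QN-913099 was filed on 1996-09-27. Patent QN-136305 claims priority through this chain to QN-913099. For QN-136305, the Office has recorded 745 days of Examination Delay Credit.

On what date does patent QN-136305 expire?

October 12, 2023

Earliest priority filing: 27 September 1996.
Base term: 27 September 1996 + 25 years → 27 September 2021.
Examination Delay Credit: +745 days → 12 October 2023.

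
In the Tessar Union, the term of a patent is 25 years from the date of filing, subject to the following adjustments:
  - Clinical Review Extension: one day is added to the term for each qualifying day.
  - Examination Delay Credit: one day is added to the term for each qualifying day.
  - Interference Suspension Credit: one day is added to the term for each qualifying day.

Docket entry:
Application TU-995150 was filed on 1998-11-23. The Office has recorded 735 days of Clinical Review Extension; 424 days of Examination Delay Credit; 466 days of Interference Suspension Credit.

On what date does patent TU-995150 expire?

2028-05-05

Base term: filing date + 25 years → 23 November 2023.
Clinical Review Extension: +735 days → 27 November 2025.
Examination Delay Credit: +424 days → 25 January 2027.
Interference Suspension Credit: +466 days → 5 May 2028.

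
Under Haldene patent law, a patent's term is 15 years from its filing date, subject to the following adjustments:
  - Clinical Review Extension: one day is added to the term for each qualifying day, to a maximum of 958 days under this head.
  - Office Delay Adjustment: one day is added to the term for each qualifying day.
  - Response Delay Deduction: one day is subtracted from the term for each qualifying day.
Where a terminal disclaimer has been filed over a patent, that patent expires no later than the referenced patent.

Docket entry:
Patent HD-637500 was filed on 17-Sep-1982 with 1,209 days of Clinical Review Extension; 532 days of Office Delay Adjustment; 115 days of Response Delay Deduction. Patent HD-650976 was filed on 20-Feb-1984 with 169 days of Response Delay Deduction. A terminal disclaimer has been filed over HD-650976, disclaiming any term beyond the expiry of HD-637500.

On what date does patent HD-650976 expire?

Natural term of HD-650976:
  Base: filing + 15 years → 20 February 1999.
  Response Delay Deduction: −169 days → 4 September 1998.
Expiry of referenced patent HD-637500:
  Base: filing + 15 years → 17 September 1997.
  Clinical Review Extension: 1209 days claimed exceeds the 958-day cap, so +958 days → 2 May 2000.
  Office Delay Adjustment: +532 days → 16 October 2001.
  Response Delay Deduction: −115 days → 23 June 2001.
Terminal disclaimer: HD-650976 expires on the earlier of 4 September 1998 and 23 June 2001.

1998-09-04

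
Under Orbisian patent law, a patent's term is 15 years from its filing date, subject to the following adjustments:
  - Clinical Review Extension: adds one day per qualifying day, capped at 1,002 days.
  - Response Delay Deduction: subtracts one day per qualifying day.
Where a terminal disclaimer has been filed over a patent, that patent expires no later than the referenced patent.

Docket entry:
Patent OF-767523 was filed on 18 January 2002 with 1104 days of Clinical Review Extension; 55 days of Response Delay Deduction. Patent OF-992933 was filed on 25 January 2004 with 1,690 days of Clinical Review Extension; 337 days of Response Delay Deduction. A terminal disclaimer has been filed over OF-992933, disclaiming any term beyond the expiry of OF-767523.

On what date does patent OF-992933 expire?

Natural term of OF-992933:
  Base: filing + 15 years → 25 January 2019.
  Clinical Review Extension: 1690 days claimed exceeds the 1002-day cap, so +1002 days → 23 October 2021.
  Response Delay Deduction: −337 days → 20 November 2020.
Expiry of referenced patent OF-767523:
  Base: filing + 15 years → 18 January 2017.
  Clinical Review Extension: 1104 days claimed exceeds the 1002-day cap, so +1002 days → 17 October 2019.
  Response Delay Deduction: −55 days → 23 August 2019.
Terminal disclaimer: OF-992933 expires on the earlier of 20 November 2020 and 23 August 2019.

2019-08-23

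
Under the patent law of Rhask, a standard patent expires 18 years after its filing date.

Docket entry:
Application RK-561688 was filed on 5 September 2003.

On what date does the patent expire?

Filing date + 18 years → 5 September 2021.

2021-09-05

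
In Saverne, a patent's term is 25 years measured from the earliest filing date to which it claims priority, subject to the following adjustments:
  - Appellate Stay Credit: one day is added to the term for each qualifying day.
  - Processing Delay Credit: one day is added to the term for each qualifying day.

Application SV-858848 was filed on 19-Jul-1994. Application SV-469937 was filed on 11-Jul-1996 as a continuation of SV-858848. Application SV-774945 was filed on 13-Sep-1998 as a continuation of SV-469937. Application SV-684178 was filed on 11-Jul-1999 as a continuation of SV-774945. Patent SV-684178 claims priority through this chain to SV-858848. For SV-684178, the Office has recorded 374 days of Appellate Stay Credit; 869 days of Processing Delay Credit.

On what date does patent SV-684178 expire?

Earliest priority filing: 19 July 1994.
Base term: 19 July 1994 + 25 years → 19 July 2019.
Appellate Stay Credit: +374 days → 27 July 2020.
Processing Delay Credit: +869 days → 13 December 2022.

December 13, 2022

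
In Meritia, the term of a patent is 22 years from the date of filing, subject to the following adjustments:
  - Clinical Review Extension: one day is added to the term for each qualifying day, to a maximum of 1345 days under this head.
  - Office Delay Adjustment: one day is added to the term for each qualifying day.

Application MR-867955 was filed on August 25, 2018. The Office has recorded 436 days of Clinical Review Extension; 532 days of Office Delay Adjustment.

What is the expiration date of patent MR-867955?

2043-04-20

Base term: filing date + 22 years → 25 August 2040.
Clinical Review Extension: 436 days (within the 1345-day cap) → +436 days → 4 November 2041.
Office Delay Adjustment: +532 days → 20 April 2043.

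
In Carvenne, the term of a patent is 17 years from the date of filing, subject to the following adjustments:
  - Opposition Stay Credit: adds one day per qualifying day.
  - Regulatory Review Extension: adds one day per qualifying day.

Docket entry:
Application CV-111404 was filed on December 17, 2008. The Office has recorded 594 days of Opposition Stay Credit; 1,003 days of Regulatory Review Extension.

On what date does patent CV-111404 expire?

2030-05-02

Base term: filing date + 17 years → 17 December 2025.
Opposition Stay Credit: +594 days → 3 August 2027.
Regulatory Review Extension: +1003 days → 2 May 2030.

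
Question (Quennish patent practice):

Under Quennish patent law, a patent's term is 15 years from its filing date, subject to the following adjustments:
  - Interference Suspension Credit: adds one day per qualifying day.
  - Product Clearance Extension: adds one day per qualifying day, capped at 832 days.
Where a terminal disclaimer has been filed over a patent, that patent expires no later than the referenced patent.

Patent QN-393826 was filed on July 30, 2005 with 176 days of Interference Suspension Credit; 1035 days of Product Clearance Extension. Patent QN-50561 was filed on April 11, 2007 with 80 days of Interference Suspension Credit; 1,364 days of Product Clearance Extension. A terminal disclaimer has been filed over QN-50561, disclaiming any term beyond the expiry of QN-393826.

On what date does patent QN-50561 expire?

Natural term of QN-50561:
  Base: filing + 15 years → 11 April 2022.
  Interference Suspension Credit: +80 days → 30 June 2022.
  Product Clearance Extension: 1364 days claimed exceeds the 832-day cap, so +832 days → 9 October 2024.
Expiry of referenced patent QN-393826:
  Base: filing + 15 years → 30 July 2020.
  Interference Suspension Credit: +176 days → 22 January 2021.
  Product Clearance Extension: 1035 days claimed exceeds the 832-day cap, so +832 days → 4 May 2023.
Terminal disclaimer: QN-50561 expires on the earlier of 9 October 2024 and 4 May 2023.

2023-05-04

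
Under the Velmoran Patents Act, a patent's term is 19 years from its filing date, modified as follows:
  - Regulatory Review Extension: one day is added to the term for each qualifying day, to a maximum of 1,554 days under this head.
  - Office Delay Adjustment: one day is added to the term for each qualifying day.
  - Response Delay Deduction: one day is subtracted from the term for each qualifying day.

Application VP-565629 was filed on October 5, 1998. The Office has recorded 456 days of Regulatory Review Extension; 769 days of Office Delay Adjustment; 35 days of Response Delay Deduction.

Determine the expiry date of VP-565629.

2021-01-07

Base term: filing date + 19 years → 5 October 2017.
Regulatory Review Extension: 456 days (within the 1554-day cap) → +456 days → 4 January 2019.
Office Delay Adjustment: +769 days → 11 February 2021.
Response Delay Deduction: −35 days → 7 January 2021.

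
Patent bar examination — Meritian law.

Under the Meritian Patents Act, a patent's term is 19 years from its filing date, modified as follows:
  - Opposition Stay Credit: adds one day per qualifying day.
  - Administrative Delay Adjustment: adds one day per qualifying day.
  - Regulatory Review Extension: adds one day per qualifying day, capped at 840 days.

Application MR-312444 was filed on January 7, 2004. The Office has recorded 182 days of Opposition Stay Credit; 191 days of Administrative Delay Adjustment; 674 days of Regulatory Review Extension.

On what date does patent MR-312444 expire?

Base term: filing date + 19 years → 7 January 2023.
Opposition Stay Credit: +182 days → 8 July 2023.
Administrative Delay Adjustment: +191 days → 15 January 2024.
Regulatory Review Extension: 674 days (within the 840-day cap) → +674 days → 19 November 2025.

2025-11-19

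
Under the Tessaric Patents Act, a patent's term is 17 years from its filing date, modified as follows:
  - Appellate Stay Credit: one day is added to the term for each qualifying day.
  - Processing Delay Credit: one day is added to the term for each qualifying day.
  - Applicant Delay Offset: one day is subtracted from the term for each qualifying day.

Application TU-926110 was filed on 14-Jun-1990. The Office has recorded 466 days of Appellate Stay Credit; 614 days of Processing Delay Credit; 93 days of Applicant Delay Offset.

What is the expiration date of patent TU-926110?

2010-02-25

Base term: filing date + 17 years → 14 June 2007.
Appellate Stay Credit: +466 days → 22 September 2008.
Processing Delay Credit: +614 days → 29 May 2010.
Applicant Delay Offset: −93 days → 25 February 2010.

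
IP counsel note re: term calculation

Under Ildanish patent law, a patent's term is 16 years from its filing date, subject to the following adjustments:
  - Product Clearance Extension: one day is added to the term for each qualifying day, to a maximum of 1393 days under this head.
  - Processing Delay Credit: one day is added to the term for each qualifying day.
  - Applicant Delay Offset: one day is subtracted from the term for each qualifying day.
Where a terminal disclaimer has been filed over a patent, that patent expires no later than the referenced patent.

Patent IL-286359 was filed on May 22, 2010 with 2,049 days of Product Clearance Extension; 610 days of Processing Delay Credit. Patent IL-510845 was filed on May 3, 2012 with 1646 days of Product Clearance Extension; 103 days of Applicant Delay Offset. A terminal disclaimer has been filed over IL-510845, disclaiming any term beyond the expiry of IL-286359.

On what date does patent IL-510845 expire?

Natural term of IL-510845:
  Base: filing + 16 years → 3 May 2028.
  Product Clearance Extension: 1646 days claimed exceeds the 1393-day cap, so +1393 days → 25 February 2032.
  Applicant Delay Offset: −103 days → 14 November 2031.
Expiry of referenced patent IL-286359:
  Base: filing + 16 years → 22 May 2026.
  Product Clearance Extension: 2049 days claimed exceeds the 1393-day cap, so +1393 days → 15 March 2030.
  Processing Delay Credit: +610 days → 15 November 2031.
Terminal disclaimer: IL-510845 expires on the earlier of 14 November 2031 and 15 November 2031.

2031-11-14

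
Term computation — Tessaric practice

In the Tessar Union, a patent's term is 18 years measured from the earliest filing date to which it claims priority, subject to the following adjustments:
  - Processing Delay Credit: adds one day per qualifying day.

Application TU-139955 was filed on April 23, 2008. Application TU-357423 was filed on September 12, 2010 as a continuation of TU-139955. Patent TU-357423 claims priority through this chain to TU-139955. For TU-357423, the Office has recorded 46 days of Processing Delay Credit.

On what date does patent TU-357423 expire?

Earliest priority filing: 23 April 2008.
Base term: 23 April 2008 + 18 years → 23 April 2026.
Processing Delay Credit: +46 days → 8 June 2026.

2026-06-08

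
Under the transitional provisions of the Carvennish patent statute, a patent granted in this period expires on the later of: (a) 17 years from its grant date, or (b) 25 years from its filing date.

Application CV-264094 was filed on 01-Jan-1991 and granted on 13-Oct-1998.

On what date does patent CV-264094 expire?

(a) grant + 17 years → 13 October 2015.
(b) filing + 25 years → 1 January 2016.
Later of the two: 1 January 2016.

2016-01-01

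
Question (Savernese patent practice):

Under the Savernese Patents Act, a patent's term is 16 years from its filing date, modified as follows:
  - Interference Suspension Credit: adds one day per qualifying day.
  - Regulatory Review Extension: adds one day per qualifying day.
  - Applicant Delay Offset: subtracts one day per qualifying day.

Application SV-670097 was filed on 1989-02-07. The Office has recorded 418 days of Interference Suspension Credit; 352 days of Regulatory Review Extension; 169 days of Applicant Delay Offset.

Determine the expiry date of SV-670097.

October 1, 2006

Base term: filing date + 16 years → 7 February 2005.
Interference Suspension Credit: +418 days → 1 April 2006.
Regulatory Review Extension: +352 days → 19 March 2007.
Applicant Delay Offset: −169 days → 1 October 2006.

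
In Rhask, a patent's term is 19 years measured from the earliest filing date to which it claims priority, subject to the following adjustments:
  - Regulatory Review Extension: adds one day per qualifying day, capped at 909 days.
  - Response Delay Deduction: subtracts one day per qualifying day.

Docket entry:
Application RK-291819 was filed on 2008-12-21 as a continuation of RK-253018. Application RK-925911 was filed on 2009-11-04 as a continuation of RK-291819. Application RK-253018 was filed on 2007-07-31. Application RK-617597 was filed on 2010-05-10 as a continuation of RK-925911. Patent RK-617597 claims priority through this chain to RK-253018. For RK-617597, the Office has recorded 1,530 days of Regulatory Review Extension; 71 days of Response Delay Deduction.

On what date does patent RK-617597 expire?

2028-11-15

Earliest priority filing: 31 July 2007.
Base term: 31 July 2007 + 19 years → 31 July 2026.
Regulatory Review Extension: 1530 days claimed exceeds the 909-day cap, so +909 days → 25 January 2029.
Response Delay Deduction: −71 days → 15 November 2028.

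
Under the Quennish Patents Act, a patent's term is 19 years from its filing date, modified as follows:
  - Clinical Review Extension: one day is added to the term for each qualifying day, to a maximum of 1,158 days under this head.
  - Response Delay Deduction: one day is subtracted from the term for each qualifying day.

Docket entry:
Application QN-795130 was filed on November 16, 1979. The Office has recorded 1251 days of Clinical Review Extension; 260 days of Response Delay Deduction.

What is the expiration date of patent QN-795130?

May 2, 2001

Base term: filing date + 19 years → 16 November 1998.
Clinical Review Extension: 1251 days claimed exceeds the 1158-day cap, so +1158 days → 17 January 2002.
Response Delay Deduction: −260 days → 2 May 2001.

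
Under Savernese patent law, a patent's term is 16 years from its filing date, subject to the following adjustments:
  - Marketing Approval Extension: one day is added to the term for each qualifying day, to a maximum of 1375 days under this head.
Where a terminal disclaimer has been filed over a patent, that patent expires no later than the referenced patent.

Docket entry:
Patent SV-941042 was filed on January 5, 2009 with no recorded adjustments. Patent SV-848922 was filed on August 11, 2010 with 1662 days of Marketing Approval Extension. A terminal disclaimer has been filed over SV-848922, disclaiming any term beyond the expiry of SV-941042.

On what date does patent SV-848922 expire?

January 5, 2025

Natural term of SV-848922:
  Base: filing + 16 years → 11 August 2026.
  Marketing Approval Extension: 1662 days claimed exceeds the 1375-day cap, so +1375 days → 17 May 2030.
Expiry of referenced patent SV-941042:
  Base: filing + 16 years → 5 January 2025.
Terminal disclaimer: SV-848922 expires on the earlier of 17 May 2030 and 5 January 2025.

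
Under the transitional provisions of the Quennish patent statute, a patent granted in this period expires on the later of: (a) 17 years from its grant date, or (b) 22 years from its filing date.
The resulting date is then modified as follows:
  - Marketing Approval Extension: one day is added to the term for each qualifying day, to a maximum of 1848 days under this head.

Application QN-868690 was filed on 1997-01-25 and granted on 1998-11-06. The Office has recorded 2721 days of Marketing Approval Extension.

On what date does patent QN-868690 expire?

February 16, 2024

(a) grant + 17 years → 6 November 2015.
(b) filing + 22 years → 25 January 2019.
Later of the two: 25 January 2019.
Marketing Approval Extension: 2721 days claimed exceeds the 1848-day cap, so +1848 days → 16 February 2024.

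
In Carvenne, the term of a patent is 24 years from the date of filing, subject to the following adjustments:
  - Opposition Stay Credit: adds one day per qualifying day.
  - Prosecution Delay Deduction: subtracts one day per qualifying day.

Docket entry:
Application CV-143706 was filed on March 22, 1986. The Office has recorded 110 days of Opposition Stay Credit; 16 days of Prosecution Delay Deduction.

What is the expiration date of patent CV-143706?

June 24, 2010

Base term: filing date + 24 years → 22 March 2010.
Opposition Stay Credit: +110 days → 10 July 2010.
Prosecution Delay Deduction: −16 days → 24 June 2010.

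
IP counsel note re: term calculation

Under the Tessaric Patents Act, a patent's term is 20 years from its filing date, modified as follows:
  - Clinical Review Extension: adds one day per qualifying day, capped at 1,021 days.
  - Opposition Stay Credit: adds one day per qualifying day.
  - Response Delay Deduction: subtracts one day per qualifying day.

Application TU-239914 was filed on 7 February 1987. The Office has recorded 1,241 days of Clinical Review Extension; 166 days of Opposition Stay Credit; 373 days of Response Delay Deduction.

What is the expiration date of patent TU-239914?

Base term: filing date + 20 years → 7 February 2007.
Clinical Review Extension: 1241 days claimed exceeds the 1021-day cap, so +1021 days → 24 November 2009.
Opposition Stay Credit: +166 days → 9 May 2010.
Response Delay Deduction: −373 days → 1 May 2009.

May 1, 2009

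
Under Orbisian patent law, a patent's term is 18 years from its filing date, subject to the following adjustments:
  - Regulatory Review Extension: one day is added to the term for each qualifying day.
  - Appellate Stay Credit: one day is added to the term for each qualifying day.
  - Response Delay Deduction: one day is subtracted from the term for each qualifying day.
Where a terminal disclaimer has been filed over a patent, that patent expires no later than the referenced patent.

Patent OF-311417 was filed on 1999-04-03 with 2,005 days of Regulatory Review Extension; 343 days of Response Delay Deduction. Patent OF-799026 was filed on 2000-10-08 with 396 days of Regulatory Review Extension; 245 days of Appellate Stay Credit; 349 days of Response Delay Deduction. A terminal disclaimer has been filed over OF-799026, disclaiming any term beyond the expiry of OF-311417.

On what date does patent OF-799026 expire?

Natural term of OF-799026:
  Base: filing + 18 years → 8 October 2018.
  Regulatory Review Extension: +396 days → 8 November 2019.
  Appellate Stay Credit: +245 days → 10 July 2020.
  Response Delay Deduction: −349 days → 27 July 2019.
Expiry of referenced patent OF-311417:
  Base: filing + 18 years → 3 April 2017.
  Regulatory Review Extension: +2005 days → 29 September 2022.
  Response Delay Deduction: −343 days → 21 October 2021.
Terminal disclaimer: OF-799026 expires on the earlier of 27 July 2019 and 21 October 2021.

2019-07-27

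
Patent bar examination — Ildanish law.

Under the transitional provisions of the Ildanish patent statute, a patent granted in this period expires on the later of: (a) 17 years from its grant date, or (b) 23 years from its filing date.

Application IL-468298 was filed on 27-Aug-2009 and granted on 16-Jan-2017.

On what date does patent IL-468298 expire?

January 16, 2034

(a) grant + 17 years → 16 January 2034.
(b) filing + 23 years → 27 August 2032.
Later of the two: 16 January 2034.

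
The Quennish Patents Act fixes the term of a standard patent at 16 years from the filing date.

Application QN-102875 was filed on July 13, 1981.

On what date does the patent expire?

Filing date + 16 years → 13 July 1997.

1997-07-13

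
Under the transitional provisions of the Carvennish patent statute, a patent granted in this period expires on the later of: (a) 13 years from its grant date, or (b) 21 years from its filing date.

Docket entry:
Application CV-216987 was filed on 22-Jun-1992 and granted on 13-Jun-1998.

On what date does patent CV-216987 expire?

June 22, 2013

(a) grant + 13 years → 13 June 2011.
(b) filing + 21 years → 22 June 2013.
Later of the two: 22 June 2013.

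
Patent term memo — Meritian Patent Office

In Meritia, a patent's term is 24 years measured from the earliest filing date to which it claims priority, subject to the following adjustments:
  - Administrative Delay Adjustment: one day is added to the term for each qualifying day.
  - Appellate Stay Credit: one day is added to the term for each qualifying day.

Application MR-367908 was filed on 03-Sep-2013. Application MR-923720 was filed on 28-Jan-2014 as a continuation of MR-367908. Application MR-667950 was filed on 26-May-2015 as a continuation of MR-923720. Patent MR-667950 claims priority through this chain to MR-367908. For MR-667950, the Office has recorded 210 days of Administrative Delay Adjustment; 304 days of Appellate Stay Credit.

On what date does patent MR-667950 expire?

Earliest priority filing: 3 September 2013.
Base term: 3 September 2013 + 24 years → 3 September 2037.
Administrative Delay Adjustment: +210 days → 1 April 2038.
Appellate Stay Credit: +304 days → 30 January 2039.

January 30, 2039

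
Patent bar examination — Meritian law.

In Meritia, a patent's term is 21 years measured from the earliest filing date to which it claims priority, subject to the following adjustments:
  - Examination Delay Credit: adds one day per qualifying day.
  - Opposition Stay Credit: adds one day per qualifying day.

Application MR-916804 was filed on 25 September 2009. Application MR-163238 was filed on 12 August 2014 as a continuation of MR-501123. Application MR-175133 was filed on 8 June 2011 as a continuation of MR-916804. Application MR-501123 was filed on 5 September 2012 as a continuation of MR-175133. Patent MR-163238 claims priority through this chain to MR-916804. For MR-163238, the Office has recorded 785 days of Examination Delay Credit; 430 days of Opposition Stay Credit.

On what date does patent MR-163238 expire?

2034-01-22

Earliest priority filing: 25 September 2009.
Base term: 25 September 2009 + 21 years → 25 September 2030.
Examination Delay Credit: +785 days → 18 November 2032.
Opposition Stay Credit: +430 days → 22 January 2034.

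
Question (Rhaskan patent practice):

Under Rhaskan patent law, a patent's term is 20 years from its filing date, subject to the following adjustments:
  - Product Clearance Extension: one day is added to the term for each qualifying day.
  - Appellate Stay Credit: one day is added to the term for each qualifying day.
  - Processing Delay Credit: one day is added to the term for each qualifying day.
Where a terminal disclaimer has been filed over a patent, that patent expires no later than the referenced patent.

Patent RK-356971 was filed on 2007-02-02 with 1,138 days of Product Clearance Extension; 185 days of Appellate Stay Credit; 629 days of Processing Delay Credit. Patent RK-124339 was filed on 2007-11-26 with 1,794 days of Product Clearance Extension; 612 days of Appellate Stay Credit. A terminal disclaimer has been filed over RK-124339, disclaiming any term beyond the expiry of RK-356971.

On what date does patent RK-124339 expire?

Natural term of RK-124339:
  Base: filing + 20 years → 26 November 2027.
  Product Clearance Extension: +1794 days → 24 October 2032.
  Appellate Stay Credit: +612 days → 28 June 2034.
Expiry of referenced patent RK-356971:
  Base: filing + 20 years → 2 February 2027.
  Product Clearance Extension: +1138 days → 16 March 2030.
  Appellate Stay Credit: +185 days → 17 September 2030.
  Processing Delay Credit: +629 days → 7 June 2032.
Terminal disclaimer: RK-124339 expires on the earlier of 28 June 2034 and 7 June 2032.

June 7, 2032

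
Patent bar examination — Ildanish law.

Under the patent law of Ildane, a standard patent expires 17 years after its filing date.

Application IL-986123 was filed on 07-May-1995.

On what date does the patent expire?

2012-05-07

Filing date + 17 years → 7 May 2012.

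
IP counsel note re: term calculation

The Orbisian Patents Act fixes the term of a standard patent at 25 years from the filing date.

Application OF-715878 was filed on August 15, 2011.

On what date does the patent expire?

Filing date + 25 years → 15 August 2036.

2036-08-15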